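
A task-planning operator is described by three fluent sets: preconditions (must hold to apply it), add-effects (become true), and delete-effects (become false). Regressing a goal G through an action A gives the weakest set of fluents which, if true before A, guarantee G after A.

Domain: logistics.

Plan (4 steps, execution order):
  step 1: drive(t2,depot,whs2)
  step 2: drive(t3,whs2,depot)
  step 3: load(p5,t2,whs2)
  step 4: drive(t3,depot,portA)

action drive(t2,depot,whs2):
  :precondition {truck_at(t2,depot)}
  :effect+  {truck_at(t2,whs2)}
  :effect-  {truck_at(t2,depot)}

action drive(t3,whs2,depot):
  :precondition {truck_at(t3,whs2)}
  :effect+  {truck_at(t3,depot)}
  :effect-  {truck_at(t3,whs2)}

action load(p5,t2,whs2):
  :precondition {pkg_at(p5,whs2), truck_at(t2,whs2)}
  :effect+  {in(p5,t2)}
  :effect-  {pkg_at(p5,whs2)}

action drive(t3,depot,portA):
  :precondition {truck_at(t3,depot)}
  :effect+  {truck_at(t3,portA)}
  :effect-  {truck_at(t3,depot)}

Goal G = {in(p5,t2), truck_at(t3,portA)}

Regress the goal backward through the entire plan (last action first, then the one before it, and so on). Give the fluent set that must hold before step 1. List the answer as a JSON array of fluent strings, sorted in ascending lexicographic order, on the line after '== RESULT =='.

Work backward from the goal:
  through step 4 (drive(t3,depot,portA)): drop {truck_at(t3,portA)}, keep {in(p5,t2)}, require {truck_at(t3,depot)}
    → {in(p5,t2), truck_at(t3,depot)}
  through step 3 (load(p5,t2,whs2)): drop {in(p5,t2)}, keep {truck_at(t3,depot)}, require {pkg_at(p5,whs2), truck_at(t2,whs2)}
    → {pkg_at(p5,whs2), truck_at(t2,whs2), truck_at(t3,depot)}
  through step 2 (drive(t3,whs2,depot)): drop {truck_at(t3,depot)}, keep {pkg_at(p5,whs2), truck_at(t2,whs2)}, require {truck_at(t3,whs2)}
    → {pkg_at(p5,whs2), truck_at(t2,whs2), truck_at(t3,whs2)}
  through step 1 (drive(t2,depot,whs2)): drop {truck_at(t2,whs2)}, keep {pkg_at(p5,whs2), truck_at(t3,whs2)}, require {truck_at(t2,depot)}
    → {pkg_at(p5,whs2), truck_at(t2,depot), truck_at(t3,whs2)}

== RESULT ==
["pkg_at(p5,whs2)", "truck_at(t2,depot)", "truck_at(t3,whs2)"]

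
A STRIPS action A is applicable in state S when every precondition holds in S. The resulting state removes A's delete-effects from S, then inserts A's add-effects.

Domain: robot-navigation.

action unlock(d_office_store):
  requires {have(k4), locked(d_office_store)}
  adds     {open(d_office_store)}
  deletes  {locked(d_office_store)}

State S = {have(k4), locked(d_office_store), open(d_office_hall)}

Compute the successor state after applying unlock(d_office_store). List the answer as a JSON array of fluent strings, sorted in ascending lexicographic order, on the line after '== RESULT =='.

Compute (S \ del) ∪ add:
  pre ⊆ S: {have(k4), locked(d_office_store)} ⊆ S  — applicable
  S \ del = {have(k4), open(d_office_hall)}
  ∪ add   = {have(k4), open(d_office_hall), open(d_office_store)}

== RESULT ==
["have(k4)", "open(d_office_hall)", "open(d_office_store)"]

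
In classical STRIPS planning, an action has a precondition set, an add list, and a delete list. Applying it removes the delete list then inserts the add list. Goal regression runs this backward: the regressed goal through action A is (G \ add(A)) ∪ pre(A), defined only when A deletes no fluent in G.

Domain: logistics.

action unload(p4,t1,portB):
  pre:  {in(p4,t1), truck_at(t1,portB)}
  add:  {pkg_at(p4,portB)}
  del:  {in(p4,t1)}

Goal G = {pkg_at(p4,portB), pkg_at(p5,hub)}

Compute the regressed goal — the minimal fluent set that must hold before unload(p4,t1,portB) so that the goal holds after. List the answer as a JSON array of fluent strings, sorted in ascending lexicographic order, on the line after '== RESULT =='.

Regress:
  G ∩ del = {}  (empty — regression defined)
  G \ add = {pkg_at(p4,portB), pkg_at(p5,hub)} \ {pkg_at(p4,portB)} = {pkg_at(p5,hub)}
  ∪ pre   = {pkg_at(p5,hub)} ∪ {in(p4,t1), truck_at(t1,portB)}
          = {in(p4,t1), pkg_at(p5,hub), truck_at(t1,portB)}

== RESULT ==
["in(p4,t1)", "pkg_at(p5,hub)", "truck_at(t1,portB)"]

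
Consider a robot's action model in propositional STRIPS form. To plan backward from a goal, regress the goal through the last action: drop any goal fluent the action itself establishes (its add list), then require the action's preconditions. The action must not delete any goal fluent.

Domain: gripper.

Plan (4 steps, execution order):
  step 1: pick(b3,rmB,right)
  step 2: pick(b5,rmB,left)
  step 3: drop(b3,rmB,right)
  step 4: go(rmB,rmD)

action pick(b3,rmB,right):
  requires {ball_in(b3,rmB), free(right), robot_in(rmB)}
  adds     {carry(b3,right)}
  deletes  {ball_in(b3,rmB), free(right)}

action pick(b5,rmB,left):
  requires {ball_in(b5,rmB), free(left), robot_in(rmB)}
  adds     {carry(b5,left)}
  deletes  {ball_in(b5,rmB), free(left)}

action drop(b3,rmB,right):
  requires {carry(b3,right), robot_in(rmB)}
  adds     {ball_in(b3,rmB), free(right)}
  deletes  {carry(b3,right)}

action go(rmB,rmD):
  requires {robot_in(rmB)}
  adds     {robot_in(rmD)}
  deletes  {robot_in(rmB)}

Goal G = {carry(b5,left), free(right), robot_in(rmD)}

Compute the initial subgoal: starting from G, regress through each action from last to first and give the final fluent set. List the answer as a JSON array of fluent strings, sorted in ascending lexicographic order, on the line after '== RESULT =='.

Regress step by step:
  through step 4 (go(rmB,rmD)): drop {robot_in(rmD)}, keep {carry(b5,left), free(right)}, require {robot_in(rmB)}
    → {carry(b5,left), free(right), robot_in(rmB)}
  through step 3 (drop(b3,rmB,right)): drop {free(right)}, keep {carry(b5,left), robot_in(rmB)}, require {carry(b3,right), robot_in(rmB)}
    → {carry(b3,right), carry(b5,left), robot_in(rmB)}
  through step 2 (pick(b5,rmB,left)): drop {carry(b5,left)}, keep {carry(b3,right), robot_in(rmB)}, require {ball_in(b5,rmB), free(left), robot_in(rmB)}
    → {ball_in(b5,rmB), carry(b3,right), free(left), robot_in(rmB)}
  through step 1 (pick(b3,rmB,right)): drop {carry(b3,right)}, keep {ball_in(b5,rmB), free(left), robot_in(rmB)}, require {ball_in(b3,rmB), free(right), robot_in(rmB)}
    → {ball_in(b3,rmB), ball_in(b5,rmB), free(left), free(right), robot_in(rmB)}

== RESULT ==
["ball_in(b3,rmB)", "ball_in(b5,rmB)", "free(left)", "free(right)", "robot_in(rmB)"]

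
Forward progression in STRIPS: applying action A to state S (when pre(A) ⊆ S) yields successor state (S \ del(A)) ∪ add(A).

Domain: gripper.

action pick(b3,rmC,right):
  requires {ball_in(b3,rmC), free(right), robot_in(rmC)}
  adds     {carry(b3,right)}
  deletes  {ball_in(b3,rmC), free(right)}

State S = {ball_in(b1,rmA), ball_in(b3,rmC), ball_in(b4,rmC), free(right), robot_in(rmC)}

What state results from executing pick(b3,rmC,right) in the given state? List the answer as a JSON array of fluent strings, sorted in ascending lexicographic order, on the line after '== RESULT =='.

Progress:
  pre ⊆ S: {ball_in(b3,rmC), free(right), robot_in(rmC)} ⊆ S  — applicable
  S \ del = {ball_in(b1,rmA), ball_in(b4,rmC), robot_in(rmC)}
  ∪ add   = {ball_in(b1,rmA), ball_in(b4,rmC), carry(b3,right), robot_in(rmC)}

== RESULT ==
["ball_in(b1,rmA)", "ball_in(b4,rmC)", "carry(b3,right)", "robot_in(rmC)"]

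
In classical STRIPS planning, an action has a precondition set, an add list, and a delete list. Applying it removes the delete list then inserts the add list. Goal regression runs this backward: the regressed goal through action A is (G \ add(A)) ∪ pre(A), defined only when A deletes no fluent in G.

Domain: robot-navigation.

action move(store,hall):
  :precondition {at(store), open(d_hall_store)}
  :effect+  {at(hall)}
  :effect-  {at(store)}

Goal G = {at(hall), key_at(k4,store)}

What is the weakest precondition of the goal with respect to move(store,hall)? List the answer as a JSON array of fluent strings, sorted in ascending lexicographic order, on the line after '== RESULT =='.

Compute (G \ add) ∪ pre:
  G ∩ del = {}  (empty — regression defined)
  G \ add = {at(hall), key_at(k4,store)} \ {at(hall)} = {key_at(k4,store)}
  ∪ pre   = {key_at(k4,store)} ∪ {at(store), open(d_hall_store)}
          = {at(store), key_at(k4,store), open(d_hall_store)}

== RESULT ==
["at(store)", "key_at(k4,store)", "open(d_hall_store)"]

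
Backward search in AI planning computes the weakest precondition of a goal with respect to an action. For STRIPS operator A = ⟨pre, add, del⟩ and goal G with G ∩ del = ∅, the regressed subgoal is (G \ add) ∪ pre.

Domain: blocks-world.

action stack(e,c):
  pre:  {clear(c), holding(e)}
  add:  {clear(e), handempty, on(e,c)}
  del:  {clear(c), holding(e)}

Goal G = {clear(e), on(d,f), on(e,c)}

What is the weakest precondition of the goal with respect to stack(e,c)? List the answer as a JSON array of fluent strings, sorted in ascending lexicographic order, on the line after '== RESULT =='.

Regress:
  G ∩ del = {}  (empty — regression defined)
  G \ add = {clear(e), on(d,f), on(e,c)} \ {clear(e), handempty, on(e,c)} = {on(d,f)}
  ∪ pre   = {on(d,f)} ∪ {clear(c), holding(e)}
          = {clear(c), holding(e), on(d,f)}

== RESULT ==
["clear(c)", "holding(e)", "on(d,f)"]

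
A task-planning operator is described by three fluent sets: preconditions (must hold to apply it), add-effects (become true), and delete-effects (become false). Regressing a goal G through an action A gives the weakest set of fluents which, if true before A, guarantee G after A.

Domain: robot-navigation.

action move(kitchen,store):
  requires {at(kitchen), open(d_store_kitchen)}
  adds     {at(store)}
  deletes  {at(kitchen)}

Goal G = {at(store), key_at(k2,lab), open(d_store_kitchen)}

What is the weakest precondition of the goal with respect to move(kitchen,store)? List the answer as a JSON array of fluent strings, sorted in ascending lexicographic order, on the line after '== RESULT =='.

Regress:
  G ∩ del = {}  (empty — regression defined)
  G \ add = {at(store), key_at(k2,lab), open(d_store_kitchen)} \ {at(store)} = {key_at(k2,lab), open(d_store_kitchen)}
  ∪ pre   = {key_at(k2,lab), open(d_store_kitchen)} ∪ {at(kitchen), open(d_store_kitchen)}
          = {at(kitchen), key_at(k2,lab), open(d_store_kitchen)}

== RESULT ==
["at(kitchen)", "key_at(k2,lab)", "open(d_store_kitchen)"]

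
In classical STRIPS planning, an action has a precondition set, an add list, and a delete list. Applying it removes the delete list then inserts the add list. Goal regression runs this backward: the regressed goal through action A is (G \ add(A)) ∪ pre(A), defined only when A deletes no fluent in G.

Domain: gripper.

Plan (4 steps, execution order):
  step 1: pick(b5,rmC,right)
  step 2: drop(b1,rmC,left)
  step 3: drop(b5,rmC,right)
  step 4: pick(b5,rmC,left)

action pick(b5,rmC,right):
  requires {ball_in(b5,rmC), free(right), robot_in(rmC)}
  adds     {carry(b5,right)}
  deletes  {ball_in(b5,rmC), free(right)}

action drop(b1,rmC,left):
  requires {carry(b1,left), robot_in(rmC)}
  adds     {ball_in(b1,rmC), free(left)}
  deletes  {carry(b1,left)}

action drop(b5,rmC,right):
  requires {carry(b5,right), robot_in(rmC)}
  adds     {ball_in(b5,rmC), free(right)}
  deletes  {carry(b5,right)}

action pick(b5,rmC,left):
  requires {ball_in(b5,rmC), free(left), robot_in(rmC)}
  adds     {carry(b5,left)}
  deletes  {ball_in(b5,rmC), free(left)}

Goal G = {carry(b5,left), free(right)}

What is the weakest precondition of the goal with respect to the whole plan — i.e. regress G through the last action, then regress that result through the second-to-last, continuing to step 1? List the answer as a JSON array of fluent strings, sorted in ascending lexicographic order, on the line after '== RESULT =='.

Regress step by step:
  through step 4 (pick(b5,rmC,left)): drop {carry(b5,left)}, keep {free(right)}, require {ball_in(b5,rmC), free(left), robot_in(rmC)}
    → {ball_in(b5,rmC), free(left), free(right), robot_in(rmC)}
  through step 3 (drop(b5,rmC,right)): drop {ball_in(b5,rmC), free(right)}, keep {free(left), robot_in(rmC)}, require {carry(b5,right), robot_in(rmC)}
    → {carry(b5,right), free(left), robot_in(rmC)}
  through step 2 (drop(b1,rmC,left)): drop {free(left)}, keep {carry(b5,right), robot_in(rmC)}, require {carry(b1,left), robot_in(rmC)}
    → {carry(b1,left), carry(b5,right), robot_in(rmC)}
  through step 1 (pick(b5,rmC,right)): drop {carry(b5,right)}, keep {carry(b1,left), robot_in(rmC)}, require {ball_in(b5,rmC), free(right), robot_in(rmC)}
    → {ball_in(b5,rmC), carry(b1,left), free(right), robot_in(rmC)}

== RESULT ==
["ball_in(b5,rmC)", "carry(b1,left)", "free(right)", "robot_in(rmC)"]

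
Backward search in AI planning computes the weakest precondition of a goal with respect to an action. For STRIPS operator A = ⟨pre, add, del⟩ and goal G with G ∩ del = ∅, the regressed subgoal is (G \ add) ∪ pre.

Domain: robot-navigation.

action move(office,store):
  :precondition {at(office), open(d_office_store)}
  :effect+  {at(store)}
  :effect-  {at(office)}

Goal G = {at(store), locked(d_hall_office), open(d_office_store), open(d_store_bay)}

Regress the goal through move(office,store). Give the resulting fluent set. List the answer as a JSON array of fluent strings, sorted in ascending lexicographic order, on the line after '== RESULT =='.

Compute (G \ add) ∪ pre:
  G ∩ del = {}  (empty — regression defined)
  G \ add = {at(store), locked(d_hall_office), open(d_office_store), open(d_store_bay)} \ {at(store)} = {locked(d_hall_office), open(d_office_store), open(d_store_bay)}
  ∪ pre   = {locked(d_hall_office), open(d_office_store), open(d_store_bay)} ∪ {at(office), open(d_office_store)}
          = {at(office), locked(d_hall_office), open(d_office_store), open(d_store_bay)}

== RESULT ==
["at(office)", "locked(d_hall_office)", "open(d_office_store)", "open(d_store_bay)"]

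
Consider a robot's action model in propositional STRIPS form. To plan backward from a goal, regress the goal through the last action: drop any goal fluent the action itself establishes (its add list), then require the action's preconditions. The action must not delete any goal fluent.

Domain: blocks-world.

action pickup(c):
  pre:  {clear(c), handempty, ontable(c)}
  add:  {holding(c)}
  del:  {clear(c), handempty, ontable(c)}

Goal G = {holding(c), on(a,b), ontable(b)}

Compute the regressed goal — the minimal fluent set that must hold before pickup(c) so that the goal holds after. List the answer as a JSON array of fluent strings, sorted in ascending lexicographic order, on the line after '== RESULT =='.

Regress:
  G ∩ del = {}  (empty — regression defined)
  G \ add = {holding(c), on(a,b), ontable(b)} \ {holding(c)} = {on(a,b), ontable(b)}
  ∪ pre   = {on(a,b), ontable(b)} ∪ {clear(c), handempty, ontable(c)}
          = {clear(c), handempty, on(a,b), ontable(b), ontable(c)}

== RESULT ==
["clear(c)", "handempty", "on(a,b)", "ontable(b)", "ontable(c)"]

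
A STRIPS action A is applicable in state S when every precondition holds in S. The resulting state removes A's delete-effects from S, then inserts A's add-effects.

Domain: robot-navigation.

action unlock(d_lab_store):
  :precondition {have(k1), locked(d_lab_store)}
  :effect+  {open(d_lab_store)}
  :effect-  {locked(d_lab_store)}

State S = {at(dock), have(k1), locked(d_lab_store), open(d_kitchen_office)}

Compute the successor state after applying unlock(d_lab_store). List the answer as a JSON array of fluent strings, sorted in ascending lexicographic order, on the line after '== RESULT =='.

Compute (S \ del) ∪ add:
  pre ⊆ S: {have(k1), locked(d_lab_store)} ⊆ S  — applicable
  S \ del = {at(dock), have(k1), open(d_kitchen_office)}
  ∪ add   = {at(dock), have(k1), open(d_kitchen_office), open(d_lab_store)}

== RESULT ==
["at(dock)", "have(k1)", "open(d_kitchen_office)", "open(d_lab_store)"]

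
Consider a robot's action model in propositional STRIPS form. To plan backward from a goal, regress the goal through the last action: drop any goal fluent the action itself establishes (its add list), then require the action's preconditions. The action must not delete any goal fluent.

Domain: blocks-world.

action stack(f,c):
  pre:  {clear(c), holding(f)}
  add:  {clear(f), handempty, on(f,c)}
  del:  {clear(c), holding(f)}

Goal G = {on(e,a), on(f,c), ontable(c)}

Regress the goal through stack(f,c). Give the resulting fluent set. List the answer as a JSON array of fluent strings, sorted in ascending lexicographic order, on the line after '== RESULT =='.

Compute (G \ add) ∪ pre:
  G ∩ del = {}  (empty — regression defined)
  G \ add = {on(e,a), on(f,c), ontable(c)} \ {clear(f), handempty, on(f,c)} = {on(e,a), ontable(c)}
  ∪ pre   = {on(e,a), ontable(c)} ∪ {clear(c), holding(f)}
          = {clear(c), holding(f), on(e,a), ontable(c)}

== RESULT ==
["clear(c)", "holding(f)", "on(e,a)", "ontable(c)"]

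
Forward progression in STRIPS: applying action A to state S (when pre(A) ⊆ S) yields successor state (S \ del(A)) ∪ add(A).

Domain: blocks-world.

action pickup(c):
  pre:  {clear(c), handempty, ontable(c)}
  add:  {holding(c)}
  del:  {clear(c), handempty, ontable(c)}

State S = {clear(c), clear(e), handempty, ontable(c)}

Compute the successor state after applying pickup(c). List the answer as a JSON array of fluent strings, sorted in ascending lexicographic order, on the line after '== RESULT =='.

Progress:
  pre ⊆ S: {clear(c), handempty, ontable(c)} ⊆ S  — applicable
  S \ del = {clear(e)}
  ∪ add   = {clear(e), holding(c)}

== RESULT ==
["clear(e)", "holding(c)"]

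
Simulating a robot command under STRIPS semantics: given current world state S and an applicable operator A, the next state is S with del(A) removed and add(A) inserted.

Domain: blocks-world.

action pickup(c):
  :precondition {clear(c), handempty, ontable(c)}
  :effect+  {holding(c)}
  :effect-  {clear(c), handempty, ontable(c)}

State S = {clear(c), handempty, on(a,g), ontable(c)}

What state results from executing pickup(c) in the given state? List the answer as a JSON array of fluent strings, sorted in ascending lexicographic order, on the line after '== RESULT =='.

Compute (S \ del) ∪ add:
  pre ⊆ S: {clear(c), handempty, ontable(c)} ⊆ S  — applicable
  S \ del = {on(a,g)}
  ∪ add   = {holding(c), on(a,g)}

== RESULT ==
["holding(c)", "on(a,g)"]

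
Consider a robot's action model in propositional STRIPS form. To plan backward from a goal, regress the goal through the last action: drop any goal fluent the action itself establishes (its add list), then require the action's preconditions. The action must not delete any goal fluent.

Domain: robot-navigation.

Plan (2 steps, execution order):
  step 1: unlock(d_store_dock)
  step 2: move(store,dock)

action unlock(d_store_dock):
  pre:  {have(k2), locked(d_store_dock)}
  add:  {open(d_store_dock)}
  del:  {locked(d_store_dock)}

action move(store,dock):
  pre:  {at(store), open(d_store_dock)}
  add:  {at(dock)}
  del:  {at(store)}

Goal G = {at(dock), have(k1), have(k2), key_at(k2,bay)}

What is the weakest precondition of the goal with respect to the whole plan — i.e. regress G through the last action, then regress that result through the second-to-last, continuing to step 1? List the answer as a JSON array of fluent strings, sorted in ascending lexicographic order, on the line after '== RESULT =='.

Regress step by step:
  through step 2 (move(store,dock)): drop {at(dock)}, keep {have(k1), have(k2), key_at(k2,bay)}, require {at(store), open(d_store_dock)}
    → {at(store), have(k1), have(k2), key_at(k2,bay), open(d_store_dock)}
  through step 1 (unlock(d_store_dock)): drop {open(d_store_dock)}, keep {at(store), have(k1), have(k2), key_at(k2,bay)}, require {have(k2), locked(d_store_dock)}
    → {at(store), have(k1), have(k2), key_at(k2,bay), locked(d_store_dock)}

== RESULT ==
["at(store)", "have(k1)", "have(k2)", "key_at(k2,bay)", "locked(d_store_dock)"]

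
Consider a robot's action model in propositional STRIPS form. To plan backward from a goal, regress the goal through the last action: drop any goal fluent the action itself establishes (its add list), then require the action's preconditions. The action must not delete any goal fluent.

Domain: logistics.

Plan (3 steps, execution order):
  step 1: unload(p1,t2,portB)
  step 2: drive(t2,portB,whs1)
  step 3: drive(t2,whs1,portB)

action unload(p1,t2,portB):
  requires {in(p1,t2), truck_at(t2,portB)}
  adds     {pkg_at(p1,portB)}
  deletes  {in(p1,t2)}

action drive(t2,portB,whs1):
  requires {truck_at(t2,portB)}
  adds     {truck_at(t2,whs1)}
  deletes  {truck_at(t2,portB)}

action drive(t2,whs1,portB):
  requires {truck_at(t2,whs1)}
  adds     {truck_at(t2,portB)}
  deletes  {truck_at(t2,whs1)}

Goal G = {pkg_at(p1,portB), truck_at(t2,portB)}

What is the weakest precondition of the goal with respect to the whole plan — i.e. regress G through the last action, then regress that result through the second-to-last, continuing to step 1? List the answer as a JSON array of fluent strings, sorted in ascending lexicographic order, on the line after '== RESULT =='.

Regress step by step:
  through step 3 (drive(t2,whs1,portB)): drop {truck_at(t2,portB)}, keep {pkg_at(p1,portB)}, require {truck_at(t2,whs1)}
    → {pkg_at(p1,portB), truck_at(t2,whs1)}
  through step 2 (drive(t2,portB,whs1)): drop {truck_at(t2,whs1)}, keep {pkg_at(p1,portB)}, require {truck_at(t2,portB)}
    → {pkg_at(p1,portB), truck_at(t2,portB)}
  through step 1 (unload(p1,t2,portB)): drop {pkg_at(p1,portB)}, keep {truck_at(t2,portB)}, require {in(p1,t2), truck_at(t2,portB)}
    → {in(p1,t2), truck_at(t2,portB)}

== RESULT ==
["in(p1,t2)", "truck_at(t2,portB)"]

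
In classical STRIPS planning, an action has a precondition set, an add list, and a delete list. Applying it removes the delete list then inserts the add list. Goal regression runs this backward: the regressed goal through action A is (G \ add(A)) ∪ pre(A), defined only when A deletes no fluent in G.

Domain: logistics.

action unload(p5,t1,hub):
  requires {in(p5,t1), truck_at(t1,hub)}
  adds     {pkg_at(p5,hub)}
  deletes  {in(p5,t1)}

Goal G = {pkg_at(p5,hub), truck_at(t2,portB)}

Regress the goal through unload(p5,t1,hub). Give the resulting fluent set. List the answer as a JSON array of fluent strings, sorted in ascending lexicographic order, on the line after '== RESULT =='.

Compute (G \ add) ∪ pre:
  G ∩ del = {}  (empty — regression defined)
  G \ add = {pkg_at(p5,hub), truck_at(t2,portB)} \ {pkg_at(p5,hub)} = {truck_at(t2,portB)}
  ∪ pre   = {truck_at(t2,portB)} ∪ {in(p5,t1), truck_at(t1,hub)}
          = {in(p5,t1), truck_at(t1,hub), truck_at(t2,portB)}

== RESULT ==
["in(p5,t1)", "truck_at(t1,hub)", "truck_at(t2,portB)"]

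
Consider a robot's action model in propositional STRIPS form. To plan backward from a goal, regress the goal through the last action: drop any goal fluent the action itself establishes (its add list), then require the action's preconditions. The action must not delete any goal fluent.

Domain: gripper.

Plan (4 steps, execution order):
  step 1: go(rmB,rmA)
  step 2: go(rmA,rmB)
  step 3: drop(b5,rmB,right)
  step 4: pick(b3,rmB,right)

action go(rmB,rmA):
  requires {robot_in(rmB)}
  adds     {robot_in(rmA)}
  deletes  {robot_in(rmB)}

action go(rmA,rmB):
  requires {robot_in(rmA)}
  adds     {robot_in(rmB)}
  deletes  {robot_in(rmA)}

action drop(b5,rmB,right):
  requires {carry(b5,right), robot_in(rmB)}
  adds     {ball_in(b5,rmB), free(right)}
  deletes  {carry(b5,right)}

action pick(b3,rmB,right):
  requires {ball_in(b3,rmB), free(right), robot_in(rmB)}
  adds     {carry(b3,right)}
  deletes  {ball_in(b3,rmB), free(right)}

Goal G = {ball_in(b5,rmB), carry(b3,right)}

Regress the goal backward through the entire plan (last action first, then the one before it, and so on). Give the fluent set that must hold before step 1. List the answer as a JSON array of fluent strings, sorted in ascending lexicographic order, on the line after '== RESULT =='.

Regress step by step:
  through step 4 (pick(b3,rmB,right)): drop {carry(b3,right)}, keep {ball_in(b5,rmB)}, require {ball_in(b3,rmB), free(right), robot_in(rmB)}
    → {ball_in(b3,rmB), ball_in(b5,rmB), free(right), robot_in(rmB)}
  through step 3 (drop(b5,rmB,right)): drop {ball_in(b5,rmB), free(right)}, keep {ball_in(b3,rmB), robot_in(rmB)}, require {carry(b5,right), robot_in(rmB)}
    → {ball_in(b3,rmB), carry(b5,right), robot_in(rmB)}
  through step 2 (go(rmA,rmB)): drop {robot_in(rmB)}, keep {ball_in(b3,rmB), carry(b5,right)}, require {robot_in(rmA)}
    → {ball_in(b3,rmB), carry(b5,right), robot_in(rmA)}
  through step 1 (go(rmB,rmA)): drop {robot_in(rmA)}, keep {ball_in(b3,rmB), carry(b5,right)}, require {robot_in(rmB)}
    → {ball_in(b3,rmB), carry(b5,right), robot_in(rmB)}

== RESULT ==
["ball_in(b3,rmB)", "carry(b5,right)", "robot_in(rmB)"]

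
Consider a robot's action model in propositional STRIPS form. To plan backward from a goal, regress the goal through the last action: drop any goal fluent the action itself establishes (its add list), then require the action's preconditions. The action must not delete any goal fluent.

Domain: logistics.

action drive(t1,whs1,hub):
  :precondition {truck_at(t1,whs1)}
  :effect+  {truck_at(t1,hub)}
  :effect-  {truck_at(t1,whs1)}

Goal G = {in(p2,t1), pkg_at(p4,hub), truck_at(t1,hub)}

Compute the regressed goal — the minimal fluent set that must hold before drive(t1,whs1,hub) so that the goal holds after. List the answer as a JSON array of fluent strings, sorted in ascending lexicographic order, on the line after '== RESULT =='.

Regress:
  G ∩ del = {}  (empty — regression defined)
  G \ add = {in(p2,t1), pkg_at(p4,hub), truck_at(t1,hub)} \ {truck_at(t1,hub)} = {in(p2,t1), pkg_at(p4,hub)}
  ∪ pre   = {in(p2,t1), pkg_at(p4,hub)} ∪ {truck_at(t1,whs1)}
          = {in(p2,t1), pkg_at(p4,hub), truck_at(t1,whs1)}

== RESULT ==
["in(p2,t1)", "pkg_at(p4,hub)", "truck_at(t1,whs1)"]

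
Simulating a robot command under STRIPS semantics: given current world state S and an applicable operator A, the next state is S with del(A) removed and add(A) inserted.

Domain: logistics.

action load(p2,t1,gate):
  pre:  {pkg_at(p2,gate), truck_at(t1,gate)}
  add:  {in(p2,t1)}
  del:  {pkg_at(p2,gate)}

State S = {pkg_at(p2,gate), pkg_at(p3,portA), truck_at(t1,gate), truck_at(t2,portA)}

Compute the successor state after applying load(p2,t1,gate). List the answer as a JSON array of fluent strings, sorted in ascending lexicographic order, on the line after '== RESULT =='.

Compute (S \ del) ∪ add:
  pre ⊆ S: {pkg_at(p2,gate), truck_at(t1,gate)} ⊆ S  — applicable
  S \ del = {pkg_at(p3,portA), truck_at(t1,gate), truck_at(t2,portA)}
  ∪ add   = {in(p2,t1), pkg_at(p3,portA), truck_at(t1,gate), truck_at(t2,portA)}

== RESULT ==
["in(p2,t1)", "pkg_at(p3,portA)", "truck_at(t1,gate)", "truck_at(t2,portA)"]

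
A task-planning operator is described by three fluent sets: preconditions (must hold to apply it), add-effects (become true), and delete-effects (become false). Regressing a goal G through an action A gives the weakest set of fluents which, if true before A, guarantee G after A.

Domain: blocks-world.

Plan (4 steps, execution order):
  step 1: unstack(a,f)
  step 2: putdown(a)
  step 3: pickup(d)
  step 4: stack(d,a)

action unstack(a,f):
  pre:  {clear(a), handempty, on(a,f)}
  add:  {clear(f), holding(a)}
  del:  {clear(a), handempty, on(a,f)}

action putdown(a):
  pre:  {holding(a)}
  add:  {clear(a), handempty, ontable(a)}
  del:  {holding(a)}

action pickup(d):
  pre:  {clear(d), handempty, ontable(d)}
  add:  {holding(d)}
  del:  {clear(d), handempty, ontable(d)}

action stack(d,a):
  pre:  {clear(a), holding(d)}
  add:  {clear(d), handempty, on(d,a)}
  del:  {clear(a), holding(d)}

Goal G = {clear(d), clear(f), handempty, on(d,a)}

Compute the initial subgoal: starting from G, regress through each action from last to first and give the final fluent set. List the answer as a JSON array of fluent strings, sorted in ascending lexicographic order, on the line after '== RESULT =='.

Regress step by step:
  through step 4 (stack(d,a)): drop {clear(d), handempty, on(d,a)}, keep {clear(f)}, require {clear(a), holding(d)}
    → {clear(a), clear(f), holding(d)}
  through step 3 (pickup(d)): drop {holding(d)}, keep {clear(a), clear(f)}, require {clear(d), handempty, ontable(d)}
    → {clear(a), clear(d), clear(f), handempty, ontable(d)}
  through step 2 (putdown(a)): drop {clear(a), handempty}, keep {clear(d), clear(f), ontable(d)}, require {holding(a)}
    → {clear(d), clear(f), holding(a), ontable(d)}
  through step 1 (unstack(a,f)): drop {clear(f), holding(a)}, keep {clear(d), ontable(d)}, require {clear(a), handempty, on(a,f)}
    → {clear(a), clear(d), handempty, on(a,f), ontable(d)}

== RESULT ==
["clear(a)", "clear(d)", "handempty", "on(a,f)", "ontable(d)"]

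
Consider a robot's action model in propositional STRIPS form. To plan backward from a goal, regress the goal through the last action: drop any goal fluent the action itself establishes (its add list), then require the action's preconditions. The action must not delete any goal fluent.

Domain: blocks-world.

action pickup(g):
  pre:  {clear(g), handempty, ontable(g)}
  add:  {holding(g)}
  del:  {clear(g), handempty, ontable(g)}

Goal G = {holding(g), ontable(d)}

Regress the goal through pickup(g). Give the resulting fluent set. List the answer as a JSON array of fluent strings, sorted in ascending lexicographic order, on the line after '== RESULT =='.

Compute (G \ add) ∪ pre:
  G ∩ del = {}  (empty — regression defined)
  G \ add = {holding(g), ontable(d)} \ {holding(g)} = {ontable(d)}
  ∪ pre   = {ontable(d)} ∪ {clear(g), handempty, ontable(g)}
          = {clear(g), handempty, ontable(d), ontable(g)}

== RESULT ==
["clear(g)", "handempty", "ontable(d)", "ontable(g)"]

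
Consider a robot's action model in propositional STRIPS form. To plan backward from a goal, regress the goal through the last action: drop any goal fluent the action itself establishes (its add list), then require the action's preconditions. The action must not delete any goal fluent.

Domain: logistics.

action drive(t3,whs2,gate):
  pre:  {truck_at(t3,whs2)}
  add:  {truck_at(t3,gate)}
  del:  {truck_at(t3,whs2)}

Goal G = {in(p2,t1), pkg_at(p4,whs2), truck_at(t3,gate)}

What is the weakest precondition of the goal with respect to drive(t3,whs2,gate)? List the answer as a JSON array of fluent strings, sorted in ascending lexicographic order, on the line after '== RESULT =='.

Compute (G \ add) ∪ pre:
  G ∩ del = {}  (empty — regression defined)
  G \ add = {in(p2,t1), pkg_at(p4,whs2), truck_at(t3,gate)} \ {truck_at(t3,gate)} = {in(p2,t1), pkg_at(p4,whs2)}
  ∪ pre   = {in(p2,t1), pkg_at(p4,whs2)} ∪ {truck_at(t3,whs2)}
          = {in(p2,t1), pkg_at(p4,whs2), truck_at(t3,whs2)}

== RESULT ==
["in(p2,t1)", "pkg_at(p4,whs2)", "truck_at(t3,whs2)"]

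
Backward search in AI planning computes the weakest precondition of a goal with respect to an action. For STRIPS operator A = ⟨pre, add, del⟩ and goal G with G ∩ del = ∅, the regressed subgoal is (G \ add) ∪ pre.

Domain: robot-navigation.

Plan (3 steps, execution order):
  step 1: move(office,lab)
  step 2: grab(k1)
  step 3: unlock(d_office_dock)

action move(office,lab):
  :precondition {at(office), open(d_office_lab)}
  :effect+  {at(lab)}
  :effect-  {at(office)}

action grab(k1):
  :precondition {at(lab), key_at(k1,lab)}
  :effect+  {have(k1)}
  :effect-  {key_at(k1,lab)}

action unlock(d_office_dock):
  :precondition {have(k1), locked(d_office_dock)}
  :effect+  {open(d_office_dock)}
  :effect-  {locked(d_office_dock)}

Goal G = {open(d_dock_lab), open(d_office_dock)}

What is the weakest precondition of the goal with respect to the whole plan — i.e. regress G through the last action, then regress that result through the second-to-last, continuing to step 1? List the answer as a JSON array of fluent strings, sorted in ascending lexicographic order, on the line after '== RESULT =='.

Regress step by step:
  through step 3 (unlock(d_office_dock)): drop {open(d_office_dock)}, keep {open(d_dock_lab)}, require {have(k1), locked(d_office_dock)}
    → {have(k1), locked(d_office_dock), open(d_dock_lab)}
  through step 2 (grab(k1)): drop {have(k1)}, keep {locked(d_office_dock), open(d_dock_lab)}, require {at(lab), key_at(k1,lab)}
    → {at(lab), key_at(k1,lab), locked(d_office_dock), open(d_dock_lab)}
  through step 1 (move(office,lab)): drop {at(lab)}, keep {key_at(k1,lab), locked(d_office_dock), open(d_dock_lab)}, require {at(office), open(d_office_lab)}
    → {at(office), key_at(k1,lab), locked(d_office_dock), open(d_dock_lab), open(d_office_lab)}

== RESULT ==
["at(office)", "key_at(k1,lab)", "locked(d_office_dock)", "open(d_dock_lab)", "open(d_office_lab)"]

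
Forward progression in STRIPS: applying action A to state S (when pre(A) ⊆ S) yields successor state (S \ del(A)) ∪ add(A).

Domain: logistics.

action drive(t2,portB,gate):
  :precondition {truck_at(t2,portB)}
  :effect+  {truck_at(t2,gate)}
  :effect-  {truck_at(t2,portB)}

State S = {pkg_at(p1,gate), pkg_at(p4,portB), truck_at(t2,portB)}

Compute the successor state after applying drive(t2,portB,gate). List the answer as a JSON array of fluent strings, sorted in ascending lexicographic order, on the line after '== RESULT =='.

Progress:
  pre ⊆ S: {truck_at(t2,portB)} ⊆ S  — applicable
  S \ del = {pkg_at(p1,gate), pkg_at(p4,portB)}
  ∪ add   = {pkg_at(p1,gate), pkg_at(p4,portB), truck_at(t2,gate)}

== RESULT ==
["pkg_at(p1,gate)", "pkg_at(p4,portB)", "truck_at(t2,gate)"]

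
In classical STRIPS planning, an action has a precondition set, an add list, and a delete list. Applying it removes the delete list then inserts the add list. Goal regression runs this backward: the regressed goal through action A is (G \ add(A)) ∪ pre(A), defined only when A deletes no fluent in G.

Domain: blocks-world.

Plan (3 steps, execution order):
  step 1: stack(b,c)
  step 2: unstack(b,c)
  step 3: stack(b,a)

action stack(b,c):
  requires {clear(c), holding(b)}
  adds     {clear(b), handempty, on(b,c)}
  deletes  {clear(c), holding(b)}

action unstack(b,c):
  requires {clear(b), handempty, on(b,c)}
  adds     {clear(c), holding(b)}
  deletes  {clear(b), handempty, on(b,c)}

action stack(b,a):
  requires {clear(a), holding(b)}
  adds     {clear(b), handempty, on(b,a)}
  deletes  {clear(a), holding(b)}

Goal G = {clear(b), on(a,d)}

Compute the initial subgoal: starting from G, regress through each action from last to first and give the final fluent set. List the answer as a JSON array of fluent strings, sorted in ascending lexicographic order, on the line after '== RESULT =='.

Regress step by step:
  through step 3 (stack(b,a)): drop {clear(b)}, keep {on(a,d)}, require {clear(a), holding(b)}
    → {clear(a), holding(b), on(a,d)}
  through step 2 (unstack(b,c)): drop {holding(b)}, keep {clear(a), on(a,d)}, require {clear(b), handempty, on(b,c)}
    → {clear(a), clear(b), handempty, on(a,d), on(b,c)}
  through step 1 (stack(b,c)): drop {clear(b), handempty, on(b,c)}, keep {clear(a), on(a,d)}, require {clear(c), holding(b)}
    → {clear(a), clear(c), holding(b), on(a,d)}

== RESULT ==
["clear(a)", "clear(c)", "holding(b)", "on(a,d)"]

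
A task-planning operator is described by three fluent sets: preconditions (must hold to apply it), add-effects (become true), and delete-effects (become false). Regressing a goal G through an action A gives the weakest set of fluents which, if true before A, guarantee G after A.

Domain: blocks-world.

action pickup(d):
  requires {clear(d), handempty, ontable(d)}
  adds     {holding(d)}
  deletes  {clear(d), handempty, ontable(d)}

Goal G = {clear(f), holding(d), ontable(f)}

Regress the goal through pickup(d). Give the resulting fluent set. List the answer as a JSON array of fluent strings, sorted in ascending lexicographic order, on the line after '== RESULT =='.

Regress:
  G ∩ del = {}  (empty — regression defined)
  G \ add = {clear(f), holding(d), ontable(f)} \ {holding(d)} = {clear(f), ontable(f)}
  ∪ pre   = {clear(f), ontable(f)} ∪ {clear(d), handempty, ontable(d)}
          = {clear(d), clear(f), handempty, ontable(d), ontable(f)}

== RESULT ==
["clear(d)", "clear(f)", "handempty", "ontable(d)", "ontable(f)"]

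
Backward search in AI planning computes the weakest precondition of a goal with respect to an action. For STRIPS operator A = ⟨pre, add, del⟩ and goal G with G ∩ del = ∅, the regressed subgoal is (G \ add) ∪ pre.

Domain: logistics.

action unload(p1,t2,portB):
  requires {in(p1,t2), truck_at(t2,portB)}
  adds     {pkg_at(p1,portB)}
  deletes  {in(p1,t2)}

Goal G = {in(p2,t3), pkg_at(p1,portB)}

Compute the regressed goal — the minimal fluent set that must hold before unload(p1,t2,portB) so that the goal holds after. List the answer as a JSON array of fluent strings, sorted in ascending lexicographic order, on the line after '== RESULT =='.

Regress:
  G ∩ del = {}  (empty — regression defined)
  G \ add = {in(p2,t3), pkg_at(p1,portB)} \ {pkg_at(p1,portB)} = {in(p2,t3)}
  ∪ pre   = {in(p2,t3)} ∪ {in(p1,t2), truck_at(t2,portB)}
          = {in(p1,t2), in(p2,t3), truck_at(t2,portB)}

== RESULT ==
["in(p1,t2)", "in(p2,t3)", "truck_at(t2,portB)"]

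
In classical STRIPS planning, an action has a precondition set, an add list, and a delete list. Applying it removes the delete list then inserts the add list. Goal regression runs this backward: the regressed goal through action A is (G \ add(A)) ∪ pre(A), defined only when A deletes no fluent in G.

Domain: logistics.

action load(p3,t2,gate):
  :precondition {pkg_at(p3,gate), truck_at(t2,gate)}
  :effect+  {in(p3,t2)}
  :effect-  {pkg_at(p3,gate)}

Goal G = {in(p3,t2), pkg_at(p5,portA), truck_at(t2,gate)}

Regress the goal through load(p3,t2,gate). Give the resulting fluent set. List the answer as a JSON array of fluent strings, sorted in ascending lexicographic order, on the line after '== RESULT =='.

Compute (G \ add) ∪ pre:
  G ∩ del = {}  (empty — regression defined)
  G \ add = {in(p3,t2), pkg_at(p5,portA), truck_at(t2,gate)} \ {in(p3,t2)} = {pkg_at(p5,portA), truck_at(t2,gate)}
  ∪ pre   = {pkg_at(p5,portA), truck_at(t2,gate)} ∪ {pkg_at(p3,gate), truck_at(t2,gate)}
          = {pkg_at(p3,gate), pkg_at(p5,portA), truck_at(t2,gate)}

== RESULT ==
["pkg_at(p3,gate)", "pkg_at(p5,portA)", "truck_at(t2,gate)"]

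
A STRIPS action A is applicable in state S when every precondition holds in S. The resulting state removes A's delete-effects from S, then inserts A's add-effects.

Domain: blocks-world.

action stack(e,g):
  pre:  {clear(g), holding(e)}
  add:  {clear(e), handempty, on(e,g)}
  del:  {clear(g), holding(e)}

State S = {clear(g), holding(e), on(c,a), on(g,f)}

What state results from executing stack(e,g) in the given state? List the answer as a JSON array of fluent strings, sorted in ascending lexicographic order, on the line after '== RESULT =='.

Compute (S \ del) ∪ add:
  pre ⊆ S: {clear(g), holding(e)} ⊆ S  — applicable
  S \ del = {on(c,a), on(g,f)}
  ∪ add   = {clear(e), handempty, on(c,a), on(e,g), on(g,f)}

== RESULT ==
["clear(e)", "handempty", "on(c,a)", "on(e,g)", "on(g,f)"]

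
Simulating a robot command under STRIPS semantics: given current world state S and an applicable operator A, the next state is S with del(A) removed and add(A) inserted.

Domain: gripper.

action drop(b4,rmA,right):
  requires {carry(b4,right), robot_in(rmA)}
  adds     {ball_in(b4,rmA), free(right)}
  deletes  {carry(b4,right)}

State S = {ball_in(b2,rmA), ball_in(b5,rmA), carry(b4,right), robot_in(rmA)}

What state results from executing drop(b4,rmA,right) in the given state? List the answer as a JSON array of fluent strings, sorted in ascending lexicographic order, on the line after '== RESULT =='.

Progress:
  pre ⊆ S: {carry(b4,right), robot_in(rmA)} ⊆ S  — applicable
  S \ del = {ball_in(b2,rmA), ball_in(b5,rmA), robot_in(rmA)}
  ∪ add   = {ball_in(b2,rmA), ball_in(b4,rmA), ball_in(b5,rmA), free(right), robot_in(rmA)}

== RESULT ==
["ball_in(b2,rmA)", "ball_in(b4,rmA)", "ball_in(b5,rmA)", "free(right)", "robot_in(rmA)"]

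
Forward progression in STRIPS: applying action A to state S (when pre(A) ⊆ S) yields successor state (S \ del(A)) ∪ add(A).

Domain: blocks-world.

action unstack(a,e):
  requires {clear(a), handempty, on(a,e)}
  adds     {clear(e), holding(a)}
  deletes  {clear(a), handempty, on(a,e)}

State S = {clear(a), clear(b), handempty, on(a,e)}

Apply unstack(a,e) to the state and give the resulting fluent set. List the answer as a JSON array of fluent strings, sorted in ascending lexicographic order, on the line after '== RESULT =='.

Progress:
  pre ⊆ S: {clear(a), handempty, on(a,e)} ⊆ S  — applicable
  S \ del = {clear(b)}
  ∪ add   = {clear(b), clear(e), holding(a)}

== RESULT ==
["clear(b)", "clear(e)", "holding(a)"]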